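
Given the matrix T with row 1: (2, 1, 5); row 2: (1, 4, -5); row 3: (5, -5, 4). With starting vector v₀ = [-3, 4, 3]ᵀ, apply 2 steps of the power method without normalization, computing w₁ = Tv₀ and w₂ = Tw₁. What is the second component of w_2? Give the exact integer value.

120

w1 = Tv₀ = (13, -2, -23)
w2 = Tw1 = (-91, 120, -17)
The requested component of w2 is 120.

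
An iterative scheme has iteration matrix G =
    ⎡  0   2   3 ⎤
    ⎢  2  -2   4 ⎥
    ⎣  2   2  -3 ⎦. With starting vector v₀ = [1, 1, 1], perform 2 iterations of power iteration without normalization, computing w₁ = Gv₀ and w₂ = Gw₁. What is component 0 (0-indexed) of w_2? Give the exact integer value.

11

w1 = Gv₀ = (5, 4, 1)
w2 = Gw1 = (11, 6, 15)
The requested component of w2 is 11.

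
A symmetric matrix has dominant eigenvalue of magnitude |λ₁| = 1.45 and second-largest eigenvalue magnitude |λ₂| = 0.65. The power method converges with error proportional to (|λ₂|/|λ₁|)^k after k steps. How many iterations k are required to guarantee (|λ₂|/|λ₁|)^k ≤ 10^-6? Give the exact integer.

18

|λ₂/λ₁| = 0.65/1.45 = 0.44828
Need k ≥ ln(10^-6) / ln(0.44828) = -13.8155 / -0.8023 ≈ 17.219
Smallest integer k satisfying the bound: 18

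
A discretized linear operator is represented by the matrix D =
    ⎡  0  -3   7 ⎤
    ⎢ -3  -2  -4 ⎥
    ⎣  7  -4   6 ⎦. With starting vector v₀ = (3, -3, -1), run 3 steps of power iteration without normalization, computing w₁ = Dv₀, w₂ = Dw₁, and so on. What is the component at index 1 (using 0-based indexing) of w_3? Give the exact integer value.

-1014

w1 = Dv₀ = (2, 1, 27)
w2 = Dw1 = (186, -116, 172)
w3 = Dw2 = (1552, -1014, 2798)
The requested component of w3 is -1014.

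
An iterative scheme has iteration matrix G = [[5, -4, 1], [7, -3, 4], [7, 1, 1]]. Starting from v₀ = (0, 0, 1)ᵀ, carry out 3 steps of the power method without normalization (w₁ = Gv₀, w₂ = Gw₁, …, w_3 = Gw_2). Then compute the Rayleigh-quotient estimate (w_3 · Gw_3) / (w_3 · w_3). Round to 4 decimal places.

6.3563

w1 = Gv₀ = (1, 4, 1)
w2 = Gw1 = (-10, -1, 12)
w3 = Gw2 = (-34, -19, -59)
Gw3 = (-153, -417, -316)
w3·Gw3 = (-34)·(-153) + (-19)·(-417) + (-59)·(-316) = 31769; w3·w3 = (-34)·(-34) + (-19)·(-19) + (-59)·(-59) = 4998
λ ≈ 31769/4998 = 6.3563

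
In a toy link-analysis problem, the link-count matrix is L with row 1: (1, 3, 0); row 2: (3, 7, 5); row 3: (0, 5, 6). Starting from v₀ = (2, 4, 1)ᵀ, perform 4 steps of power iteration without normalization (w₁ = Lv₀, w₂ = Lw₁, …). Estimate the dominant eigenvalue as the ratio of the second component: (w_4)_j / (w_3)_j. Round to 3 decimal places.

w1 = Lv₀ = (1·2 + 3·4 + 0·1; 3·2 + 7·4 + 5·1; 0·2 + 5·4 + 6·1) = (14, 39, 26)
w2 = Lw1 = (1·14 + 3·39 + 0·26; 3·14 + 7·39 + 5·26; 0·14 + 5·39 + 6·26) = (131, 445, 351)
w3 = Lw2 = (1466, 5263, 4331)
w4 = Lw3 = (17255, 62894, 52301)
Ratio at component: 62894 / 5263 = 11.950

λ ≈ 11.950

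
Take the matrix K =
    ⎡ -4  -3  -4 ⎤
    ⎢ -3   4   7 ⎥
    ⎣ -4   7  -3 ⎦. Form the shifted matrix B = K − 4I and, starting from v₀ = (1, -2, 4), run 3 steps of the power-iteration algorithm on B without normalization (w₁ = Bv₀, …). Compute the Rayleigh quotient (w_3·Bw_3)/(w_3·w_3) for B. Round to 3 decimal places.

-12.358

B = K − 4I has rows (-8, -3, -4); (-3, 0, 7); (-4, 7, -7)
w1 = Bv₀ = (-18, 25, -46)
w2 = Bw1 = (253, -268, 569)
w3 = Bw2 = (-3496, 3224, -6871)
Bw3 = (45780, -37609, 84649)
w3·Bw3 = -862921575; w3·w3 = 69826833; μ ≈ -862921575/69826833 = -12.358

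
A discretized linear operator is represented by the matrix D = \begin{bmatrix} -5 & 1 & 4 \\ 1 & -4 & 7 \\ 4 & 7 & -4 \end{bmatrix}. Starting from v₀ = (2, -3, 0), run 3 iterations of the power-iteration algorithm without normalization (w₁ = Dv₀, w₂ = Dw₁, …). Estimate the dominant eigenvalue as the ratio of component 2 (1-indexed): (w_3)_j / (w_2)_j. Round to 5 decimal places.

w1 = Dv₀ = ((-5)·2 + 1·(-3) + 4·0; 1·2 + (-4)·(-3) + 7·0; 4·2 + 7·(-3) + (-4)·0) = (-13, 14, -13)
w2 = Dw1 = ((-5)·(-13) + 1·14 + 4·(-13); 1·(-13) + (-4)·14 + 7·(-13); 4·(-13) + 7·14 + (-4)·(-13)) = (27, -160, 98)
w3 = Dw2 = (97, 1353, -1404)
Ratio at component: 1353 / -160 = -8.45625

-8.45625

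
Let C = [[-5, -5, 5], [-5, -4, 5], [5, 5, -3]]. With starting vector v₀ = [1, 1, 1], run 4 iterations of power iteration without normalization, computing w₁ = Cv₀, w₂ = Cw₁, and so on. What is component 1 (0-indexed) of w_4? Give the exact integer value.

w1 = Cv₀ = (-5, -4, 7)
w2 = Cw1 = (80, 76, -66)
w3 = Cw2 = (-1110, -1034, 978)
w4 = Cw3 = (15610, 14576, -13654)
The requested component of w4 is 14576.

14576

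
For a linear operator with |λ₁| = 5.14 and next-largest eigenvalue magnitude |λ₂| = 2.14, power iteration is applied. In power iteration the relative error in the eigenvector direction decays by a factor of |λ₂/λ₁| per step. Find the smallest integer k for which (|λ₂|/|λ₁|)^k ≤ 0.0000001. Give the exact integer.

19

|λ₂/λ₁| = 2.14/5.14 = 0.41634
Need k ≥ ln(0.0000001) / ln(0.41634) = -16.1181 / -0.8762 ≈ 18.394
Smallest integer k satisfying the bound: 19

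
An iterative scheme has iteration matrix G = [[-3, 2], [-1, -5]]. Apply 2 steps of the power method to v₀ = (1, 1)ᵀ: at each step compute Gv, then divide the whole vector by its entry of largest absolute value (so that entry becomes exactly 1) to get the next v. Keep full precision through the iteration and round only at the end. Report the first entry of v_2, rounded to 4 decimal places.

-0.2903

Gv0 = (-1.00000, -6.00000); divide by -6.00000 → v1 = (0.16667, 1.00000)
Gv1 = (1.50000, -5.16667); divide by -5.16667 → v2 = (-0.29032, 1.00000)
Requested entry of v2: -9/31 = -0.2903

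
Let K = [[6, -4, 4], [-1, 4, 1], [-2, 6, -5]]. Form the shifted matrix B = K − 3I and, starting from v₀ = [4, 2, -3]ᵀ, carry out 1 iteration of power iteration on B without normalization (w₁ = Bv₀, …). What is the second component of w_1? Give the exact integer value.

-5

B = K − 3I has rows (3, -4, 4); (-1, 1, 1); (-2, 6, -8)
w1 = Bv₀ = (3·4 + (-4)·2 + 4·(-3); (-1)·4 + 1·2 + 1·(-3); (-2)·4 + 6·2 + (-8)·(-3)) = (-8, -5, 28)
Requested component of w1: -5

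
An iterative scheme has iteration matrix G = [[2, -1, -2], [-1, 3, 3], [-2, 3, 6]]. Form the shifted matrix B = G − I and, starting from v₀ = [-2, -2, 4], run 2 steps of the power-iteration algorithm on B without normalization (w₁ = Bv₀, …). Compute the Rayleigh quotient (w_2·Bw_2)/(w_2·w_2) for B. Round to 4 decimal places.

μ ≈ 7.6055

B = G − I has rows (1, -1, -2); (-1, 2, 3); (-2, 3, 5)
w1 = Bv₀ = (1·(-2) + (-1)·(-2) + (-2)·4; (-1)·(-2) + 2·(-2) + 3·4; (-2)·(-2) + 3·(-2) + 5·4) = (-8, 10, 18)
w2 = Bw1 = (1·(-8) + (-1)·10 + (-2)·18; (-1)·(-8) + 2·10 + 3·18; (-2)·(-8) + 3·10 + 5·18) = (-54, 82, 136)
Bw2 = (-408, 626, 1034)
w2·Bw2 = 213988; w2·w2 = 28136; μ ≈ 213988/28136 = 7.6055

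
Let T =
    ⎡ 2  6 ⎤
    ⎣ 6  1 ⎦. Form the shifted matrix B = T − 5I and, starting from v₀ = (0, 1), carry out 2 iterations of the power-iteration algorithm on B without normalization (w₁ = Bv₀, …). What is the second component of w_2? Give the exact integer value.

52

B = T − 5I has rows (-3, 6); (6, -4)
w1 = Bv₀ = ((-3)·0 + 6·1; 6·0 + (-4)·1) = (6, -4)
w2 = Bw1 = ((-3)·6 + 6·(-4); 6·6 + (-4)·(-4)) = (-42, 52)
Requested component of w2: 52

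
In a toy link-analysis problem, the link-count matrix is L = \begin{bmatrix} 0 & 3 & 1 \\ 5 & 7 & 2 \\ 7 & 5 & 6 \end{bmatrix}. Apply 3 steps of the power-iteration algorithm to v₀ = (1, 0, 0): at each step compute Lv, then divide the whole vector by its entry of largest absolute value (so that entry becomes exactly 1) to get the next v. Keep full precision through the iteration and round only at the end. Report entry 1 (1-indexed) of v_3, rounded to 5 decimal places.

Lv0 = (0.000000, 5.000000, 7.000000); divide by 7.000000 → v1 = (0.000000, 0.714286, 1.000000)
Lv1 = (3.142857, 7.000000, 9.571429); divide by 9.571429 → v2 = (0.328358, 0.731343, 1.000000)
Lv2 = (3.194030, 8.761194, 11.955224); divide by 11.955224 → v3 = (0.267166, 0.732834, 1.000000)
Requested entry of v3: 214/801 = 0.26717

0.26717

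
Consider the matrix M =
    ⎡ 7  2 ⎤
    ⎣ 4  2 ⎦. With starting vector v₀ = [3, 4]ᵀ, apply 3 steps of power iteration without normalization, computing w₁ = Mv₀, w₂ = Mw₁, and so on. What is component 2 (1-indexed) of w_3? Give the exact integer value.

1284

w1 = Mv₀ = (7·3 + 2·4; 4·3 + 2·4) = (29, 20)
w2 = Mw1 = (7·29 + 2·20; 4·29 + 2·20) = (243, 156)
w3 = Mw2 = (2013, 1284)
The requested component of w3 is 1284.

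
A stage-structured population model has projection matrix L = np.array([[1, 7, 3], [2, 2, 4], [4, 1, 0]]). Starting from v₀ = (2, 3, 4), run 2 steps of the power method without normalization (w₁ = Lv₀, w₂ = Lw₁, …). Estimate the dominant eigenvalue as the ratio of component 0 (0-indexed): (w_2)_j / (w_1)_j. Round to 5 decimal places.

λ ≈ 7.14286

w1 = Lv₀ = (1·2 + 7·3 + 3·4; 2·2 + 2·3 + 4·4; 4·2 + 1·3 + 0·4) = (35, 26, 11)
w2 = Lw1 = (1·35 + 7·26 + 3·11; 2·35 + 2·26 + 4·11; 4·35 + 1·26 + 0·11) = (250, 166, 166)
Ratio at component: 250 / 35 = 7.14286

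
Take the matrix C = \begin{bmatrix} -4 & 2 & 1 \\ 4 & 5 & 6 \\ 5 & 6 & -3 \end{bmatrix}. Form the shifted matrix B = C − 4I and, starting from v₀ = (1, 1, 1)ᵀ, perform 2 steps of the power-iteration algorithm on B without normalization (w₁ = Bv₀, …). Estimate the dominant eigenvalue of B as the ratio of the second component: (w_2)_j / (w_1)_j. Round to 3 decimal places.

B = C − 4I has rows (-8, 2, 1); (4, 1, 6); (5, 6, -7)
w1 = Bv₀ = ((-8)·1 + 2·1 + 1·1; 4·1 + 1·1 + 6·1; 5·1 + 6·1 + (-7)·1) = (-5, 11, 4)
w2 = Bw1 = ((-8)·(-5) + 2·11 + 1·4; 4·(-5) + 1·11 + 6·4; 5·(-5) + 6·11 + (-7)·4) = (66, 15, 13)
Ratio: 15/11 = 1.364

μ ≈ 1.364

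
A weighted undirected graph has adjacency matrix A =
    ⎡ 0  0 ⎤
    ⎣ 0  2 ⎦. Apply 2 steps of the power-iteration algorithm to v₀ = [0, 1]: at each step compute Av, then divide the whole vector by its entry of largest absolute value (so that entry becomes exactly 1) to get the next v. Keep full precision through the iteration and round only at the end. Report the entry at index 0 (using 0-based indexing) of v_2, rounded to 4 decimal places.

0.0000

Av0 = (0.00000, 2.00000); divide by 2.00000 → v1 = (0.00000, 1.00000)
Av1 = (0.00000, 2.00000); divide by 2.00000 → v2 = (0.00000, 1.00000)
Requested entry of v2: 0/4 = 0.0000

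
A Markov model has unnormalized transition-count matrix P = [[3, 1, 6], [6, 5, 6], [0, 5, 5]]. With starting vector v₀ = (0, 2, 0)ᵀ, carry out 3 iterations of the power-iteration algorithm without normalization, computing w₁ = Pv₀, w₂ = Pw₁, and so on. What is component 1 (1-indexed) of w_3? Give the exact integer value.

950

w1 = Pv₀ = (2, 10, 10)
w2 = Pw1 = (76, 122, 100)
w3 = Pw2 = (950, 1666, 1110)
The requested component of w3 is 950.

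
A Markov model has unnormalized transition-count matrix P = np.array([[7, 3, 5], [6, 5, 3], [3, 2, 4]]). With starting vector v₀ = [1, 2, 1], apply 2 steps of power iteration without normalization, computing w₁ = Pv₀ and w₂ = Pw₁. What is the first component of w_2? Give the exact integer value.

238

w1 = Pv₀ = (7·1 + 3·2 + 5·1; 6·1 + 5·2 + 3·1; 3·1 + 2·2 + 4·1) = (18, 19, 11)
w2 = Pw1 = (7·18 + 3·19 + 5·11; 6·18 + 5·19 + 3·11; 3·18 + 2·19 + 4·11) = (238, 236, 136)
The requested component of w2 is 238.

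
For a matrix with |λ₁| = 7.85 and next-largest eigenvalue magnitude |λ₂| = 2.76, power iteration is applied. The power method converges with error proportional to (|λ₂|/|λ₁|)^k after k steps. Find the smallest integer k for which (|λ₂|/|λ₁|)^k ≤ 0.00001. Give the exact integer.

12

|λ₂/λ₁| = 2.76/7.85 = 0.35159
Need k ≥ ln(0.00001) / ln(0.35159) = -11.5129 / -1.0453 ≈ 11.014
Smallest integer k satisfying the bound: 12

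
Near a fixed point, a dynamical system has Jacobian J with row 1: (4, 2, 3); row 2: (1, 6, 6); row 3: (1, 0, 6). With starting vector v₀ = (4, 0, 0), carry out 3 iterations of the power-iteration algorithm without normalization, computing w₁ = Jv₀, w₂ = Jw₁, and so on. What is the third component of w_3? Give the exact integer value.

324

w1 = Jv₀ = (16, 4, 4)
w2 = Jw1 = (84, 64, 40)
w3 = Jw2 = (584, 708, 324)
The requested component of w3 is 324.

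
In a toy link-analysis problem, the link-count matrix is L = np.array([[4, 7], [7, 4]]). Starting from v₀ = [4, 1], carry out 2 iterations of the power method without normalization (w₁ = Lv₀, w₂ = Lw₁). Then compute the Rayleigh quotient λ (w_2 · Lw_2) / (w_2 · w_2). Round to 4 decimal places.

10.9722

w1 = Lv₀ = (4·4 + 7·1; 7·4 + 4·1) = (23, 32)
w2 = Lw1 = (4·23 + 7·32; 7·23 + 4·32) = (316, 289)
Lw2 = (3287, 3368)
w2·Lw2 = 316·3287 + 289·3368 = 2012044; w2·w2 = 316·316 + 289·289 = 183377
λ ≈ 2012044/183377 = 10.9722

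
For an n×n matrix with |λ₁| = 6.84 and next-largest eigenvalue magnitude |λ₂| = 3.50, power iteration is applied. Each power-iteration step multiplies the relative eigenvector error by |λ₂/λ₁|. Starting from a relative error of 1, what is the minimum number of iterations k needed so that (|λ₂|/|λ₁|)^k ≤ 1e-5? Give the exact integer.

|λ₂/λ₁| = 3.50/6.84 = 0.51170
Need k ≥ ln(1e-5) / ln(0.51170) = -11.5129 / -0.6700 ≈ 17.183
Smallest integer k satisfying the bound: 18

18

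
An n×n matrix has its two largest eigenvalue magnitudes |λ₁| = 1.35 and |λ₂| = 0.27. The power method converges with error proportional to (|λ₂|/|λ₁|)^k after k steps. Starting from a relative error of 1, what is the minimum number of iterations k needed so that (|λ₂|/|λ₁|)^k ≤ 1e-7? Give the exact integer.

11

|λ₂/λ₁| = 0.27/1.35 = 0.20000
Need k ≥ ln(1e-7) / ln(0.20000) = -16.1181 / -1.6094 ≈ 10.015
Smallest integer k satisfying the bound: 11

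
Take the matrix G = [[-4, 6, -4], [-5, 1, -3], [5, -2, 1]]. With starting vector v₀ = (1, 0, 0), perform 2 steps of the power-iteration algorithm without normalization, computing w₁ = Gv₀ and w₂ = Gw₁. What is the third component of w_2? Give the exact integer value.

-5

w1 = Gv₀ = (-4, -5, 5)
w2 = Gw1 = (-34, 0, -5)
The requested component of w2 is -5.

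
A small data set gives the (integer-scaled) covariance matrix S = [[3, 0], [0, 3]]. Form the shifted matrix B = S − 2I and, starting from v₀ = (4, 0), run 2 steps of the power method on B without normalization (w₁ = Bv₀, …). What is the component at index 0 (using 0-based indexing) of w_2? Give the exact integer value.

4

B = S − 2I has rows (1, 0); (0, 1)
w1 = Bv₀ = (1·4 + 0·0; 0·4 + 1·0) = (4, 0)
w2 = Bw1 = (1·4 + 0·0; 0·4 + 1·0) = (4, 0)
Requested component of w2: 4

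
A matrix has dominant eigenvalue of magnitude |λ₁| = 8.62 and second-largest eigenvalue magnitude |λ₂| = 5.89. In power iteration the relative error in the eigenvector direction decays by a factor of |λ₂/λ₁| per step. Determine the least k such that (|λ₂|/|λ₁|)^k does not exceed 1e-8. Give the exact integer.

|λ₂/λ₁| = 5.89/8.62 = 0.68329
Need k ≥ ln(1e-8) / ln(0.68329) = -18.4207 / -0.3808 ≈ 48.370
Smallest integer k satisfying the bound: 49

49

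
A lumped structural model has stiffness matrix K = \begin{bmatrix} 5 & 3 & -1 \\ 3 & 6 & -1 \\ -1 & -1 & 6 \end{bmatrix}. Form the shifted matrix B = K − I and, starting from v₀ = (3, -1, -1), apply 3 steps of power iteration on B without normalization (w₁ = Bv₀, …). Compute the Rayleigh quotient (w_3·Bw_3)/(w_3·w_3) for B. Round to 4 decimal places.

B = K − I has rows (4, 3, -1); (3, 5, -1); (-1, -1, 5)
w1 = Bv₀ = (4·3 + 3·(-1) + (-1)·(-1); 3·3 + 5·(-1) + (-1)·(-1); (-1)·3 + (-1)·(-1) + 5·(-1)) = (10, 5, -7)
w2 = Bw1 = (4·10 + 3·5 + (-1)·(-7); 3·10 + 5·5 + (-1)·(-7); (-1)·10 + (-1)·5 + 5·(-7)) = (62, 62, -50)
w3 = Bw2 = (484, 546, -374)
Bw3 = (3948, 4556, -2900)
w3·Bw3 = 5483008; w3·w3 = 672248; μ ≈ 5483008/672248 = 8.1562

8.1562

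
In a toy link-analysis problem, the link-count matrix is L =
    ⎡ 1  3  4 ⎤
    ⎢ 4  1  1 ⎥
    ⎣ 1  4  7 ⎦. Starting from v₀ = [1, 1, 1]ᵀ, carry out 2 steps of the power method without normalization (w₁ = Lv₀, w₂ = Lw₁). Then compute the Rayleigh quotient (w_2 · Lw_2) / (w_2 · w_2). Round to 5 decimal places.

λ ≈ 9.33128

w1 = Lv₀ = (1·1 + 3·1 + 4·1; 4·1 + 1·1 + 1·1; 1·1 + 4·1 + 7·1) = (8, 6, 12)
w2 = Lw1 = (1·8 + 3·6 + 4·12; 4·8 + 1·6 + 1·12; 1·8 + 4·6 + 7·12) = (74, 50, 116)
Lw2 = (688, 462, 1086)
w2·Lw2 = 74·688 + 50·462 + 116·1086 = 199988; w2·w2 = 74·74 + 50·50 + 116·116 = 21432
λ ≈ 199988/21432 = 9.33128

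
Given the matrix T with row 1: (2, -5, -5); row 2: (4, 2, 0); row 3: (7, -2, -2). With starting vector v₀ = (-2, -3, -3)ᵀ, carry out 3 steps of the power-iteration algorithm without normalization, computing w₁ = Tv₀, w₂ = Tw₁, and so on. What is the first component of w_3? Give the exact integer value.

w1 = Tv₀ = (2·(-2) + (-5)·(-3) + (-5)·(-3); 4·(-2) + 2·(-3) + 0·(-3); 7·(-2) + (-2)·(-3) + (-2)·(-3)) = (26, -14, -2)
w2 = Tw1 = (2·26 + (-5)·(-14) + (-5)·(-2); 4·26 + 2·(-14) + 0·(-2); 7·26 + (-2)·(-14) + (-2)·(-2)) = (132, 76, 214)
w3 = Tw2 = (-1186, 680, 344)
The requested component of w3 is -1186.

-1186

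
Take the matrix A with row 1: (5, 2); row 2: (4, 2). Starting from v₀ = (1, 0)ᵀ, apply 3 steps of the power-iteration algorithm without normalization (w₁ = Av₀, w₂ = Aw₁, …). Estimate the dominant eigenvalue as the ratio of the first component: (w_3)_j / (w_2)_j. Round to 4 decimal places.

w1 = Av₀ = (5·1 + 2·0; 4·1 + 2·0) = (5, 4)
w2 = Aw1 = (5·5 + 2·4; 4·5 + 2·4) = (33, 28)
w3 = Aw2 = (221, 188)
Ratio at component: 221 / 33 = 6.6970

6.6970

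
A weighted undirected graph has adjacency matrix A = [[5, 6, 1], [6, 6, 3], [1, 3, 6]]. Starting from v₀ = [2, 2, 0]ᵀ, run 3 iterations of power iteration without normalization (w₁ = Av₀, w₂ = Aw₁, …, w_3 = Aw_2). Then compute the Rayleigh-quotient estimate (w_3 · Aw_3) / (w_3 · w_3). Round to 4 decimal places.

λ ≈ 12.7672

w1 = Av₀ = (5·2 + 6·2 + 1·0; 6·2 + 6·2 + 3·0; 1·2 + 3·2 + 6·0) = (22, 24, 8)
w2 = Aw1 = (5·22 + 6·24 + 1·8; 6·22 + 6·24 + 3·8; 1·22 + 3·24 + 6·8) = (262, 300, 142)
w3 = Aw2 = (3252, 3798, 2014)
Aw3 = (41062, 48342, 26730)
w3·Aw3 = 3252·41062 + 3798·48342 + 2014·26730 = 370970760; w3·w3 = 3252·3252 + 3798·3798 + 2014·2014 = 29056504
λ ≈ 370970760/29056504 = 12.7672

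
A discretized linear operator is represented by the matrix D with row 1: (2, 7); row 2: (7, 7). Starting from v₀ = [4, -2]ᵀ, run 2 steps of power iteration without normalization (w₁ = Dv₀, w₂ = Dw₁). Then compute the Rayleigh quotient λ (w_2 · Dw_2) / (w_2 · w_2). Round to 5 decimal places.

λ ≈ 9.89062

w1 = Dv₀ = (2·4 + 7·(-2); 7·4 + 7·(-2)) = (-6, 14)
w2 = Dw1 = (2·(-6) + 7·14; 7·(-6) + 7·14) = (86, 56)
Dw2 = (564, 994)
w2·Dw2 = 86·564 + 56·994 = 104168; w2·w2 = 86·86 + 56·56 = 10532
λ ≈ 104168/10532 = 9.89062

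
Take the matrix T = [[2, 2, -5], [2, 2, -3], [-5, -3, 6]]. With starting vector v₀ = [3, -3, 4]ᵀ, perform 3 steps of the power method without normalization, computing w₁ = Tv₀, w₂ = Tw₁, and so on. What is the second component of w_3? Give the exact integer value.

w1 = Tv₀ = (2·3 + 2·(-3) + (-5)·4; 2·3 + 2·(-3) + (-3)·4; (-5)·3 + (-3)·(-3) + 6·4) = (-20, -12, 18)
w2 = Tw1 = (2·(-20) + 2·(-12) + (-5)·18; 2·(-20) + 2·(-12) + (-3)·18; (-5)·(-20) + (-3)·(-12) + 6·18) = (-154, -118, 244)
w3 = Tw2 = (-1764, -1276, 2588)
The requested component of w3 is -1276.

-1276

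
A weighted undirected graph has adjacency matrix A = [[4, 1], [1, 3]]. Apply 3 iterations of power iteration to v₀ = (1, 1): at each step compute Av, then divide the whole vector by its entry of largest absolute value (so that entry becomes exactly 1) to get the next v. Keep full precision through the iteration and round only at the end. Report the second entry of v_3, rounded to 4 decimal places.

0.6637

Av0 = (5.00000, 4.00000); divide by 5.00000 → v1 = (1.00000, 0.80000)
Av1 = (4.80000, 3.40000); divide by 4.80000 → v2 = (1.00000, 0.70833)
Av2 = (4.70833, 3.12500); divide by 4.70833 → v3 = (1.00000, 0.66372)
Requested entry of v3: 75/113 = 0.6637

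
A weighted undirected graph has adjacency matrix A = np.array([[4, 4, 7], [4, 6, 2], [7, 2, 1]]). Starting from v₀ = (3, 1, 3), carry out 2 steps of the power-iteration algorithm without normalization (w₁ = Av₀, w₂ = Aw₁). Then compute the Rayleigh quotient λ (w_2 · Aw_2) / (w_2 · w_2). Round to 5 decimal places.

12.57212

w1 = Av₀ = (37, 24, 26)
w2 = Aw1 = (426, 344, 333)
Aw2 = (5411, 4434, 4003)
w2·Aw2 = 426·5411 + 344·4434 + 333·4003 = 5163381; w2·w2 = 426·426 + 344·344 + 333·333 = 410701
λ ≈ 5163381/410701 = 12.57212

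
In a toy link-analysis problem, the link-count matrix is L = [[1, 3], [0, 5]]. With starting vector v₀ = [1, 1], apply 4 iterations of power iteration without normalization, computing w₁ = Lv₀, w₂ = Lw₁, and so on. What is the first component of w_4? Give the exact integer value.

469

w1 = Lv₀ = (4, 5)
w2 = Lw1 = (19, 25)
w3 = Lw2 = (94, 125)
w4 = Lw3 = (469, 625)
The requested component of w4 is 469.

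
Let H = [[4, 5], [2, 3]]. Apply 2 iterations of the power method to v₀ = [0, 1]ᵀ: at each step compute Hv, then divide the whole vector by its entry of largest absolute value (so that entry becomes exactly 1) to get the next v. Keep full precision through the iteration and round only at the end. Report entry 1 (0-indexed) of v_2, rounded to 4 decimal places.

Hv0 = (5.00000, 3.00000); divide by 5.00000 → v1 = (1.00000, 0.60000)
Hv1 = (7.00000, 3.80000); divide by 7.00000 → v2 = (1.00000, 0.54286)
Requested entry of v2: 19/35 = 0.5429

0.5429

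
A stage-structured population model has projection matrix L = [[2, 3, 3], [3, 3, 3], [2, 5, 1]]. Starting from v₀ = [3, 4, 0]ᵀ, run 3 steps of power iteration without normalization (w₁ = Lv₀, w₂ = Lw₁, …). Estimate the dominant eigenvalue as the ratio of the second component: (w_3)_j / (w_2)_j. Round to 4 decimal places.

w1 = Lv₀ = (2·3 + 3·4 + 3·0; 3·3 + 3·4 + 3·0; 2·3 + 5·4 + 1·0) = (18, 21, 26)
w2 = Lw1 = (2·18 + 3·21 + 3·26; 3·18 + 3·21 + 3·26; 2·18 + 5·21 + 1·26) = (177, 195, 167)
w3 = Lw2 = (1440, 1617, 1496)
Ratio at component: 1617 / 195 = 8.2923

λ ≈ 8.2923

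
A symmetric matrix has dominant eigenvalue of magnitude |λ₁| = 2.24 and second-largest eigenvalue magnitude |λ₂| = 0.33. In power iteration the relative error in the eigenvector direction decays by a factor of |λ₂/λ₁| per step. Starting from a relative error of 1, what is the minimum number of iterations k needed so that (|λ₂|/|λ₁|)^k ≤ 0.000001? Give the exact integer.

8

|λ₂/λ₁| = 0.33/2.24 = 0.14732
Need k ≥ ln(0.000001) / ln(0.14732) = -13.8155 / -1.9151 ≈ 7.214
Smallest integer k satisfying the bound: 8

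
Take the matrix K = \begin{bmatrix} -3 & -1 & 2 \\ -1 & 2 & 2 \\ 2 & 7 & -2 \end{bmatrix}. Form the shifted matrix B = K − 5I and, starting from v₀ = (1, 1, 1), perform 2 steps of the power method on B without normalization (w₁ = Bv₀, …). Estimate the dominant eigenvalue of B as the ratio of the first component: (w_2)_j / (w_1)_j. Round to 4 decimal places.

-8.8571

B = K − 5I has rows (-8, -1, 2); (-1, -3, 2); (2, 7, -7)
w1 = Bv₀ = ((-8)·1 + (-1)·1 + 2·1; (-1)·1 + (-3)·1 + 2·1; 2·1 + 7·1 + (-7)·1) = (-7, -2, 2)
w2 = Bw1 = ((-8)·(-7) + (-1)·(-2) + 2·2; (-1)·(-7) + (-3)·(-2) + 2·2; 2·(-7) + 7·(-2) + (-7)·2) = (62, 17, -42)
Ratio: 62/-7 = -8.8571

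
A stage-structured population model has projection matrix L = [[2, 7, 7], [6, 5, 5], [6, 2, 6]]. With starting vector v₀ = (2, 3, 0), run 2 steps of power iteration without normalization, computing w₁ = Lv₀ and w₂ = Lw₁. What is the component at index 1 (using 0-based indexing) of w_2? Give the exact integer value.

w1 = Lv₀ = (2·2 + 7·3 + 7·0; 6·2 + 5·3 + 5·0; 6·2 + 2·3 + 6·0) = (25, 27, 18)
w2 = Lw1 = (2·25 + 7·27 + 7·18; 6·25 + 5·27 + 5·18; 6·25 + 2·27 + 6·18) = (365, 375, 312)
The requested component of w2 is 375.

375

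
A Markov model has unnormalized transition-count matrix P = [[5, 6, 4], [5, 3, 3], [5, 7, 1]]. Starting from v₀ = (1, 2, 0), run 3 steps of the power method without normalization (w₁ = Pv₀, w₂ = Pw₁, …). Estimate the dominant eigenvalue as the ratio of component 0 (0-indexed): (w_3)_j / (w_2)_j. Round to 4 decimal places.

λ ≈ 12.8150

w1 = Pv₀ = (5·1 + 6·2 + 4·0; 5·1 + 3·2 + 3·0; 5·1 + 7·2 + 1·0) = (17, 11, 19)
w2 = Pw1 = (5·17 + 6·11 + 4·19; 5·17 + 3·11 + 3·19; 5·17 + 7·11 + 1·19) = (227, 175, 181)
w3 = Pw2 = (2909, 2203, 2541)
Ratio at component: 2909 / 227 = 12.8150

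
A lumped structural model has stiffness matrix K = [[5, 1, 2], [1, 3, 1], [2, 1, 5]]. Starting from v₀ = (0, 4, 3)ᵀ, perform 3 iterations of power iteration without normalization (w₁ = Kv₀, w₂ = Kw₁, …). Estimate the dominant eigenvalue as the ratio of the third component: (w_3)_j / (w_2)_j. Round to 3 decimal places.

7.154

w1 = Kv₀ = (5·0 + 1·4 + 2·3; 1·0 + 3·4 + 1·3; 2·0 + 1·4 + 5·3) = (10, 15, 19)
w2 = Kw1 = (5·10 + 1·15 + 2·19; 1·10 + 3·15 + 1·19; 2·10 + 1·15 + 5·19) = (103, 74, 130)
w3 = Kw2 = (849, 455, 930)
Ratio at component: 930 / 130 = 7.154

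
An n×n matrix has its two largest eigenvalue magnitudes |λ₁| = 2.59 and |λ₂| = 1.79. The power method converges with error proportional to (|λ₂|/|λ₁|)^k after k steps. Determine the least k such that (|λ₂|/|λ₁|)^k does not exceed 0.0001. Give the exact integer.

25

|λ₂/λ₁| = 1.79/2.59 = 0.69112
Need k ≥ ln(0.0001) / ln(0.69112) = -9.2103 / -0.3694 ≈ 24.930
Smallest integer k satisfying the bound: 25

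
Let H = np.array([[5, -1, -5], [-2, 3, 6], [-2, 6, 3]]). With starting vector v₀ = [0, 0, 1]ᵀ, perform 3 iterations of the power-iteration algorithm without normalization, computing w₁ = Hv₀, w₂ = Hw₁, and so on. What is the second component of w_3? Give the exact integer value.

w1 = Hv₀ = (5·0 + (-1)·0 + (-5)·1; (-2)·0 + 3·0 + 6·1; (-2)·0 + 6·0 + 3·1) = (-5, 6, 3)
w2 = Hw1 = (5·(-5) + (-1)·6 + (-5)·3; (-2)·(-5) + 3·6 + 6·3; (-2)·(-5) + 6·6 + 3·3) = (-46, 46, 55)
w3 = Hw2 = (-551, 560, 533)
The requested component of w3 is 560.

560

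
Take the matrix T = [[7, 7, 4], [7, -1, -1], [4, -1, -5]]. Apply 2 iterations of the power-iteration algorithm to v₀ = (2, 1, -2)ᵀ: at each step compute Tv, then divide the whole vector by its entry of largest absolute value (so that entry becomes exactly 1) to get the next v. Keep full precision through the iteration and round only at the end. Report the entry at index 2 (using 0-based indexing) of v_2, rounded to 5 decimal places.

-0.18182

Tv0 = (13.000000, 15.000000, 17.000000); divide by 17.000000 → v1 = (0.764706, 0.882353, 1.000000)
Tv1 = (15.529412, 3.470588, -2.823529); divide by 15.529412 → v2 = (1.000000, 0.223485, -0.181818)
Requested entry of v2: -48/264 = -0.18182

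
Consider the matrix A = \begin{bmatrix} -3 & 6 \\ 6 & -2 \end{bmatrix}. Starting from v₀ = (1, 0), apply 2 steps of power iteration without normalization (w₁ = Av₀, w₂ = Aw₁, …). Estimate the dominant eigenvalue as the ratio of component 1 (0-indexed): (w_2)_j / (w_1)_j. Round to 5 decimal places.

-5.00000

w1 = Av₀ = ((-3)·1 + 6·0; 6·1 + (-2)·0) = (-3, 6)
w2 = Aw1 = ((-3)·(-3) + 6·6; 6·(-3) + (-2)·6) = (45, -30)
Ratio at component: -30 / 6 = -5.00000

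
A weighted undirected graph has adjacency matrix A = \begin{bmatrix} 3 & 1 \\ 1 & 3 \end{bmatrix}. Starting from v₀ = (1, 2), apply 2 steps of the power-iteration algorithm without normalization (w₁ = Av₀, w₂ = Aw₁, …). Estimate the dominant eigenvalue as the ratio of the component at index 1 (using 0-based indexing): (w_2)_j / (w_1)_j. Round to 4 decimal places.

w1 = Av₀ = (3·1 + 1·2; 1·1 + 3·2) = (5, 7)
w2 = Aw1 = (3·5 + 1·7; 1·5 + 3·7) = (22, 26)
Ratio at component: 26 / 7 = 3.7143

3.7143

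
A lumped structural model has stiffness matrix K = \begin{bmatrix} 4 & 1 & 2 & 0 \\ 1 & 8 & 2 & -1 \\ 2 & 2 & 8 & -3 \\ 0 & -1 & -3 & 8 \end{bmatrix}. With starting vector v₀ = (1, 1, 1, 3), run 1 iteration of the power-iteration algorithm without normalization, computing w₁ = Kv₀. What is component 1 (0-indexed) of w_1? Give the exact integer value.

w1 = Kv₀ = (4·1 + 1·1 + 2·1 + 0·3; 1·1 + 8·1 + 2·1 + (-1)·3; 2·1 + 2·1 + 8·1 + (-3)·3; 0·1 + (-1)·1 + (-3)·1 + 8·3) = (7, 8, 3, 20)
The requested component of w1 is 8.

8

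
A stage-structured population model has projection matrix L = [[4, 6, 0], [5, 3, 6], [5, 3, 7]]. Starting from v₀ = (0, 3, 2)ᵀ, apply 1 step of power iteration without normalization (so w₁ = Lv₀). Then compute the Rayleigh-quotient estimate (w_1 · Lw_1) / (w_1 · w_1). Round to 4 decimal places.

w1 = Lv₀ = (18, 21, 23)
Lw1 = (198, 291, 314)
w1·Lw1 = 18·198 + 21·291 + 23·314 = 16897; w1·w1 = 18·18 + 21·21 + 23·23 = 1294
λ ≈ 16897/1294 = 13.0580

λ ≈ 13.0580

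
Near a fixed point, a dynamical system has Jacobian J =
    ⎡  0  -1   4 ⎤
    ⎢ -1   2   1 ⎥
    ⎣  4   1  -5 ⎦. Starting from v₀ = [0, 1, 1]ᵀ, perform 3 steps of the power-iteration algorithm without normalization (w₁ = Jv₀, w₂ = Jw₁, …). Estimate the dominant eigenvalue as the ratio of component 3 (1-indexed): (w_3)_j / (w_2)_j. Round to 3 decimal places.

λ ≈ -7.200

w1 = Jv₀ = (0·0 + (-1)·1 + 4·1; (-1)·0 + 2·1 + 1·1; 4·0 + 1·1 + (-5)·1) = (3, 3, -4)
w2 = Jw1 = (0·3 + (-1)·3 + 4·(-4); (-1)·3 + 2·3 + 1·(-4); 4·3 + 1·3 + (-5)·(-4)) = (-19, -1, 35)
w3 = Jw2 = (141, 52, -252)
Ratio at component: -252 / 35 = -7.200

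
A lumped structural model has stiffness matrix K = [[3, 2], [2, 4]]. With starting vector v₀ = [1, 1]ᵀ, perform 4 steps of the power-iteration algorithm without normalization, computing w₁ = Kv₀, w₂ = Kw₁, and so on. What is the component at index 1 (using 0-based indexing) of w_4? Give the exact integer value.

w1 = Kv₀ = (3·1 + 2·1; 2·1 + 4·1) = (5, 6)
w2 = Kw1 = (3·5 + 2·6; 2·5 + 4·6) = (27, 34)
w3 = Kw2 = (149, 190)
w4 = Kw3 = (827, 1058)
The requested component of w4 is 1058.

1058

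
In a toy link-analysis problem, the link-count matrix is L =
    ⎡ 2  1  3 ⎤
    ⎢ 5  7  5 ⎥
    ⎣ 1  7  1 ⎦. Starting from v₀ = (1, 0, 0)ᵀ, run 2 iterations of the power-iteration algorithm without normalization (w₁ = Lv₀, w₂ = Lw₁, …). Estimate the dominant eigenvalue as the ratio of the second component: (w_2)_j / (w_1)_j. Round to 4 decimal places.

λ ≈ 10.0000

w1 = Lv₀ = (2·1 + 1·0 + 3·0; 5·1 + 7·0 + 5·0; 1·1 + 7·0 + 1·0) = (2, 5, 1)
w2 = Lw1 = (2·2 + 1·5 + 3·1; 5·2 + 7·5 + 5·1; 1·2 + 7·5 + 1·1) = (12, 50, 38)
Ratio at component: 50 / 5 = 10.0000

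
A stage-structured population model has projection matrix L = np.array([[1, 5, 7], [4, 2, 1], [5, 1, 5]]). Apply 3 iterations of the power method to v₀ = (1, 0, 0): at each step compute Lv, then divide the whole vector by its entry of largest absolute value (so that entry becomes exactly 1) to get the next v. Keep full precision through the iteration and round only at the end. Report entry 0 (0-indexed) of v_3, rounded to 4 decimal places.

Lv0 = (1.00000, 4.00000, 5.00000); divide by 5.00000 → v1 = (0.20000, 0.80000, 1.00000)
Lv1 = (11.20000, 3.40000, 6.80000); divide by 11.20000 → v2 = (1.00000, 0.30357, 0.60714)
Lv2 = (6.76786, 5.21429, 8.33929); divide by 8.33929 → v3 = (0.81156, 0.62527, 1.00000)
Requested entry of v3: 379/467 = 0.8116

0.8116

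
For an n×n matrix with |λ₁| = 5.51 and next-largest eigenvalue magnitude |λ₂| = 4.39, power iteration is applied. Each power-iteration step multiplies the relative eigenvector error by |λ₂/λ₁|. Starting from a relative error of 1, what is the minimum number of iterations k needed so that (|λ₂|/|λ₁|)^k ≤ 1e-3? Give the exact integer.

|λ₂/λ₁| = 4.39/5.51 = 0.79673
Need k ≥ ln(1e-3) / ln(0.79673) = -6.9078 / -0.2272 ≈ 30.399
Smallest integer k satisfying the bound: 31

31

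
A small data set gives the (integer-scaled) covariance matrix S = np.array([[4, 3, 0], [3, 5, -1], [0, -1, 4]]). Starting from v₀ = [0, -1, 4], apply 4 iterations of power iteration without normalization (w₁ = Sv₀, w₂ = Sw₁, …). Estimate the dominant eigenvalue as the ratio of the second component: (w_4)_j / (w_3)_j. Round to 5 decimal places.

w1 = Sv₀ = (4·0 + 3·(-1) + 0·4; 3·0 + 5·(-1) + (-1)·4; 0·0 + (-1)·(-1) + 4·4) = (-3, -9, 17)
w2 = Sw1 = (4·(-3) + 3·(-9) + 0·17; 3·(-3) + 5·(-9) + (-1)·17; 0·(-3) + (-1)·(-9) + 4·17) = (-39, -71, 77)
w3 = Sw2 = (-369, -549, 379)
w4 = Sw3 = (-3123, -4231, 2065)
Ratio at component: -4231 / -549 = 7.70674

7.70674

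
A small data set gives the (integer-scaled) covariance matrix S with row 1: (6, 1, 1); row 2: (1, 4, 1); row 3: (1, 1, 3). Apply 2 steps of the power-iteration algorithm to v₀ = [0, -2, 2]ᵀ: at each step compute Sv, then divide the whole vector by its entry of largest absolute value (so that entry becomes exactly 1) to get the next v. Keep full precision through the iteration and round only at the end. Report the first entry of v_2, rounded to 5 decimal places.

Sv0 = (0.000000, -6.000000, 4.000000); divide by -6.000000 → v1 = (0.000000, 1.000000, -0.666667)
Sv1 = (0.333333, 3.333333, -1.000000); divide by 3.333333 → v2 = (0.100000, 1.000000, -0.300000)
Requested entry of v2: -2/-20 = 0.10000

0.10000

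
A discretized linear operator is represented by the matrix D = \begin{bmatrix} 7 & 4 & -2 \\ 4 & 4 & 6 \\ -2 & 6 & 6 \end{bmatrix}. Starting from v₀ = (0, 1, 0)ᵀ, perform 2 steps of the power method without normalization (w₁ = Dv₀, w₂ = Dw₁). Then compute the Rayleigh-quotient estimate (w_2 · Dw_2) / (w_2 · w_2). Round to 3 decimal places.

w1 = Dv₀ = (7·0 + 4·1 + (-2)·0; 4·0 + 4·1 + 6·0; (-2)·0 + 6·1 + 6·0) = (4, 4, 6)
w2 = Dw1 = (7·4 + 4·4 + (-2)·6; 4·4 + 4·4 + 6·6; (-2)·4 + 6·4 + 6·6) = (32, 68, 52)
Dw2 = (392, 712, 656)
w2·Dw2 = 32·392 + 68·712 + 52·656 = 95072; w2·w2 = 32·32 + 68·68 + 52·52 = 8352
λ ≈ 95072/8352 = 11.383

11.383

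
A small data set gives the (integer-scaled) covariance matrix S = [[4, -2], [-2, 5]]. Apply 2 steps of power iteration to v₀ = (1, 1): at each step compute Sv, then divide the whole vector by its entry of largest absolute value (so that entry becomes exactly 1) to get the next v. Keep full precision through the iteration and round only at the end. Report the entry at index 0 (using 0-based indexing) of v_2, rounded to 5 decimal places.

Sv0 = (2.000000, 3.000000); divide by 3.000000 → v1 = (0.666667, 1.000000)
Sv1 = (0.666667, 3.666667); divide by 3.666667 → v2 = (0.181818, 1.000000)
Requested entry of v2: 2/11 = 0.18182

0.18182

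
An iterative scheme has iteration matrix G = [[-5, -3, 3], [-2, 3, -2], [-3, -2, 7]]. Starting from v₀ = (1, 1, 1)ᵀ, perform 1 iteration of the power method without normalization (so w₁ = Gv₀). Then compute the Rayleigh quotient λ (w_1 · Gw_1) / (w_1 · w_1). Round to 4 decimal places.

w1 = Gv₀ = (-5, -1, 2)
Gw1 = (34, 3, 31)
w1·Gw1 = (-5)·34 + (-1)·3 + 2·31 = -111; w1·w1 = (-5)·(-5) + (-1)·(-1) + 2·2 = 30
λ ≈ -111/30 = -3.7000

-3.7000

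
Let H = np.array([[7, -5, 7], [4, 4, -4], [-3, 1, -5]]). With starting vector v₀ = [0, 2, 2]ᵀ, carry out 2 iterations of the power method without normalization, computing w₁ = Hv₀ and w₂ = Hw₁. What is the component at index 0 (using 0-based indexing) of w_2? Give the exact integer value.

w1 = Hv₀ = (4, 0, -8)
w2 = Hw1 = (-28, 48, 28)
The requested component of w2 is -28.

-28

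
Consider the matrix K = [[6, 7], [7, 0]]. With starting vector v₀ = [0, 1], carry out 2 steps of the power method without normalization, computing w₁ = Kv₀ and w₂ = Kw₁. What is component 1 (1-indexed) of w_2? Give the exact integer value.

42

w1 = Kv₀ = (6·0 + 7·1; 7·0 + 0·1) = (7, 0)
w2 = Kw1 = (6·7 + 7·0; 7·7 + 0·0) = (42, 49)
The requested component of w2 is 42.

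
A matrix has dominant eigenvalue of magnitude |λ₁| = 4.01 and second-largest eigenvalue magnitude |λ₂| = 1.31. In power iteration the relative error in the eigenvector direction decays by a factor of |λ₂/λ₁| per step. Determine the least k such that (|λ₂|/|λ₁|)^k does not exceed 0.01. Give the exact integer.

5

|λ₂/λ₁| = 1.31/4.01 = 0.32668
Need k ≥ ln(0.01) / ln(0.32668) = -4.6052 / -1.1188 ≈ 4.116
Smallest integer k satisfying the bound: 5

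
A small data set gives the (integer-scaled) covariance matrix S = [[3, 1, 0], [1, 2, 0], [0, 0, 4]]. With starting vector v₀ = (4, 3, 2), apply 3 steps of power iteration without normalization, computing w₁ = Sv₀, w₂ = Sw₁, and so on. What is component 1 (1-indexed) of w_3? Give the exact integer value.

w1 = Sv₀ = (3·4 + 1·3 + 0·2; 1·4 + 2·3 + 0·2; 0·4 + 0·3 + 4·2) = (15, 10, 8)
w2 = Sw1 = (3·15 + 1·10 + 0·8; 1·15 + 2·10 + 0·8; 0·15 + 0·10 + 4·8) = (55, 35, 32)
w3 = Sw2 = (200, 125, 128)
The requested component of w3 is 200.

200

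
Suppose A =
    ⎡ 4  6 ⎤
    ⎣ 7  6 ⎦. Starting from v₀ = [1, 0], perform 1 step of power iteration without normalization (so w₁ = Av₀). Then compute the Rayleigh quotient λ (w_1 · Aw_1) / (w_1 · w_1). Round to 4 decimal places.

λ ≈ 11.1077

w1 = Av₀ = (4, 7)
Aw1 = (58, 70)
w1·Aw1 = 4·58 + 7·70 = 722; w1·w1 = 4·4 + 7·7 = 65
λ ≈ 722/65 = 11.1077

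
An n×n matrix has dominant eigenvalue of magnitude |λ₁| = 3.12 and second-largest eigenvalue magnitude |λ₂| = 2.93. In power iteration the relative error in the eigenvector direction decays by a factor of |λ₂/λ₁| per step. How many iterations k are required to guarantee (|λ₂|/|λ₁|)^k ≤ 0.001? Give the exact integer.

|λ₂/λ₁| = 2.93/3.12 = 0.93910
Need k ≥ ln(0.001) / ln(0.93910) = -6.9078 / -0.0628 ≈ 109.943
Smallest integer k satisfying the bound: 110

110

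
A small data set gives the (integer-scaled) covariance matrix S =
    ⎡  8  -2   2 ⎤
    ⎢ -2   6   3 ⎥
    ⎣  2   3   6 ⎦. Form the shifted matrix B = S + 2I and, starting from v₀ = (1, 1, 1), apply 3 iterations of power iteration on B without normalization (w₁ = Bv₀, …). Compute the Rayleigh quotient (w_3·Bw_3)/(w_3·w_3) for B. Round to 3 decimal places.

B = S + 2I has rows (10, -2, 2); (-2, 8, 3); (2, 3, 8)
w1 = Bv₀ = (10·1 + (-2)·1 + 2·1; (-2)·1 + 8·1 + 3·1; 2·1 + 3·1 + 8·1) = (10, 9, 13)
w2 = Bw1 = (10·10 + (-2)·9 + 2·13; (-2)·10 + 8·9 + 3·13; 2·10 + 3·9 + 8·13) = (108, 91, 151)
w3 = Bw2 = (1200, 965, 1697)
Bw3 = (13464, 10411, 18871)
w3·Bw3 = 58227502; w3·w3 = 5251034; μ ≈ 58227502/5251034 = 11.089

μ ≈ 11.089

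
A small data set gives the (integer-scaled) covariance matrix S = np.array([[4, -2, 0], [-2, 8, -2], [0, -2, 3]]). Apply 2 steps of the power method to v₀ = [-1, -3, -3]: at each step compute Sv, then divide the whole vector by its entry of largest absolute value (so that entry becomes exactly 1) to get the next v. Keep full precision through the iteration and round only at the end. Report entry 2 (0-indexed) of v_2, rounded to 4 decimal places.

-0.1825

Sv0 = (2.00000, -16.00000, -3.00000); divide by -16.00000 → v1 = (-0.12500, 1.00000, 0.18750)
Sv1 = (-2.50000, 7.87500, -1.43750); divide by 7.87500 → v2 = (-0.31746, 1.00000, -0.18254)
Requested entry of v2: 23/-126 = -0.1825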